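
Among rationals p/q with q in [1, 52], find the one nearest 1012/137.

229/31

Expand x = 1012/137 as a continued fraction with the Euclidean algorithm:
  1012 = 7*137 + 53, so a_0 = 7.
  137 = 2*53 + 31, so a_1 = 2.
  53 = 1*31 + 22, so a_2 = 1.
  31 = 1*22 + 9, so a_3 = 1.
  22 = 2*9 + 4, so a_4 = 2.
  9 = 2*4 + 1, so a_5 = 2.
  4 = 4*1 + 0, so a_6 = 4.
so x = [7; 2, 1, 1, 2, 2, 4].
Convergents (p_i = a_i*p_{i-1} + p_{i-2}, q_i = a_i*q_{i-1} + q_{i-2} with p_{-2}=0, p_{-1}=1, q_{-2}=1, q_{-1}=0), until the denominator exceeds 52:
  i=0: a_0=7, p_0 = 7*1 + 0 = 7, q_0 = 7*0 + 1 = 1.
  i=1: a_1=2, p_1 = 2*7 + 1 = 15, q_1 = 2*1 + 0 = 2.
  i=2: a_2=1, p_2 = 1*15 + 7 = 22, q_2 = 1*2 + 1 = 3.
  i=3: a_3=1, p_3 = 1*22 + 15 = 37, q_3 = 1*3 + 2 = 5.
  i=4: a_4=2, p_4 = 2*37 + 22 = 96, q_4 = 2*5 + 3 = 13.
  i=5: a_5=2, p_5 = 2*96 + 37 = 229, q_5 = 2*13 + 5 = 31.
  i=6: a_6=4, p_6 = 4*229 + 96 = 1012, q_6 = 4*31 + 13 = 137.
q_6 = 137 > 52, so the last convergent with denominator <= 52 is p_5/q_5 = 229/31.
The closest fraction with denominator <= 52 is either p_5/q_5 or the intermediate fraction (k*p_5 + p_4)/(k*q_5 + q_4) with the largest k >= 1 whose denominator stays <= 52; these approach x as k grows, and every other convergent or intermediate fraction in range is farther away.
Largest k: floor((52 - q_4)/q_5) = floor((52 - 13)/31) = 1.
That gives (1*229 + 96)/(1*31 + 13) = 325/44.
Compare the errors: |x - 229/31| = |1012*31 - 229*137|/(137*31) = 1/4247, and |x - 325/44| = |1012*44 - 325*137|/(137*44) = 3/6028.
Cross-multiplying, 1*6028 = 6028 < 12741 = 3*4247, so 1/4247 is smaller: the convergent 229/31 is closer to x than 325/44.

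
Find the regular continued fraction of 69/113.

[0; 1, 1, 1, 1, 3, 6]

Run the Euclidean algorithm on 69 and 113; the successive quotients are the partial quotients a_0, a_1, ... (each step inverts the fractional part left over by the previous one):
  69 = 0*113 + 69, so a_0 = 0.
  113 = 1*69 + 44, so a_1 = 1.
  69 = 1*44 + 25, so a_2 = 1.
  44 = 1*25 + 19, so a_3 = 1.
  25 = 1*19 + 6, so a_4 = 1.
  19 = 3*6 + 1, so a_5 = 3.
  6 = 6*1 + 0, so a_6 = 6.
The remainder reaches 0 after 7 divisions, so the expansion has 7 partial quotients, read off in order.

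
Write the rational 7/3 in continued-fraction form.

[2; 3]

Run the Euclidean algorithm on 7 and 3; the successive quotients are the partial quotients a_0, a_1, ... (each step inverts the fractional part left over by the previous one):
  7 = 2*3 + 1, so a_0 = 2.
  3 = 3*1 + 0, so a_1 = 3.
The remainder reaches 0 after 2 divisions, so the expansion has 2 partial quotients, read off in order.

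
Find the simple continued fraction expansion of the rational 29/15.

[1; 1, 14]

Run the Euclidean algorithm on 29 and 15; the successive quotients are the partial quotients a_0, a_1, ... (each step inverts the fractional part left over by the previous one):
  29 = 1*15 + 14, so a_0 = 1.
  15 = 1*14 + 1, so a_1 = 1.
  14 = 14*1 + 0, so a_2 = 14.
The remainder reaches 0 after 3 divisions, so the expansion has 3 partial quotients, read off in order.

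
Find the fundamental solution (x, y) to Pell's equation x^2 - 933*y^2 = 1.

(x, y) = (75263, 2464)

First expand sqrt(933) as a continued fraction. With x_i = (sqrt(933) + m_i)/d_i and (m_0, d_0) = (0, 1): a_0 = floor(sqrt(933)) = 30, since 30^2 = 900 <= 933 < 961 = 31^2.
Iterate m_{i+1} = d_i*a_i - m_i, d_{i+1} = (933 - m_{i+1}^2)/d_i, a_{i+1} = floor((a_0 + m_{i+1})/d_{i+1}):
  m_1 = 1*30 - 0 = 30, d_1 = (933 - 30^2)/1 = 33/1 = 33, a_1 = floor((30 + 30)/33) = 1.
  m_2 = 33*1 - 30 = 3, d_2 = (933 - 3^2)/33 = 924/33 = 28, a_2 = floor((30 + 3)/28) = 1.
  m_3 = 28*1 - 3 = 25, d_3 = (933 - 25^2)/28 = 308/28 = 11, a_3 = floor((30 + 25)/11) = 5.
  m_4 = 11*5 - 25 = 30, d_4 = (933 - 30^2)/11 = 33/11 = 3, a_4 = floor((30 + 30)/3) = 20.
  m_5 = 3*20 - 30 = 30, d_5 = (933 - 30^2)/3 = 33/3 = 11, a_5 = floor((30 + 30)/11) = 5.
  m_6 = 11*5 - 30 = 25, d_6 = (933 - 25^2)/11 = 308/11 = 28, a_6 = floor((30 + 25)/28) = 1.
  m_7 = 28*1 - 25 = 3, d_7 = (933 - 3^2)/28 = 924/28 = 33, a_7 = floor((30 + 3)/33) = 1.
  m_8 = 33*1 - 3 = 30, d_8 = (933 - 30^2)/33 = 33/33 = 1, a_8 = floor((30 + 30)/1) = 60.
  m_9 = 1*60 - 30 = 30, d_9 = (933 - 30^2)/1 = 33/1 = 33: (m_9, d_9) = (m_1, d_1) = (30, 33), so from here the quotients repeat a_1, ..., a_8; the period length is 8.
So sqrt(933) = [30; (1, 1, 5, 20, 5, 1, 1, 60)] with period length k = 8.
k is even, so the fundamental solution of x^2 - 933y^2 = 1 is (p_{k-1}, q_{k-1}) = (p_7, q_7); compute convergents through index 7.
Convergents (p_i = a_i*p_{i-1} + p_{i-2}, q_i = a_i*q_{i-1} + q_{i-2} with p_{-2}=0, p_{-1}=1, q_{-2}=1, q_{-1}=0):
  i=0: a_0=30, p_0 = 30*1 + 0 = 30, q_0 = 30*0 + 1 = 1.
  i=1: a_1=1, p_1 = 1*30 + 1 = 31, q_1 = 1*1 + 0 = 1.
  i=2: a_2=1, p_2 = 1*31 + 30 = 61, q_2 = 1*1 + 1 = 2.
  i=3: a_3=5, p_3 = 5*61 + 31 = 336, q_3 = 5*2 + 1 = 11.
  i=4: a_4=20, p_4 = 20*336 + 61 = 6781, q_4 = 20*11 + 2 = 222.
  i=5: a_5=5, p_5 = 5*6781 + 336 = 34241, q_5 = 5*222 + 11 = 1121.
  i=6: a_6=1, p_6 = 1*34241 + 6781 = 41022, q_6 = 1*1121 + 222 = 1343.
  i=7: a_7=1, p_7 = 1*41022 + 34241 = 75263, q_7 = 1*1343 + 1121 = 2464.
Check: 75263^2 - 933*2464^2 = 5664519169 - 5664519168 = 1, so (x, y) = (75263, 2464) solves the equation, and by the theorem it is the least positive solution.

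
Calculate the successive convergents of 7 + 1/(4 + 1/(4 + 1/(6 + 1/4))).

7/1, 29/4, 123/17, 767/106, 3191/441

Using the convergent recurrence p_i = a_i*p_{i-1} + p_{i-2}, q_i = a_i*q_{i-1} + q_{i-2} with p_{-2}=0, p_{-1}=1, q_{-2}=1, q_{-1}=0:
  i=0: a_0=7, p_0 = 7*1 + 0 = 7, q_0 = 7*0 + 1 = 1.
  i=1: a_1=4, p_1 = 4*7 + 1 = 29, q_1 = 4*1 + 0 = 4.
  i=2: a_2=4, p_2 = 4*29 + 7 = 123, q_2 = 4*4 + 1 = 17.
  i=3: a_3=6, p_3 = 6*123 + 29 = 767, q_3 = 6*17 + 4 = 106.
  i=4: a_4=4, p_4 = 4*767 + 123 = 3191, q_4 = 4*106 + 17 = 441.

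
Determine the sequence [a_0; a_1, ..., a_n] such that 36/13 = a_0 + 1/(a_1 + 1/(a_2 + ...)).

Run the Euclidean algorithm on 36 and 13; the successive quotients are the partial quotients a_0, a_1, ... (each step inverts the fractional part left over by the previous one):
  36 = 2*13 + 10, so a_0 = 2.
  13 = 1*10 + 3, so a_1 = 1.
  10 = 3*3 + 1, so a_2 = 3.
  3 = 3*1 + 0, so a_3 = 3.
The remainder reaches 0 after 4 divisions, so the expansion has 4 partial quotients, read off in order.

[2; 1, 3, 3]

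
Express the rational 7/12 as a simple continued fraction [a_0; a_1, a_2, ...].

Run the Euclidean algorithm on 7 and 12; the successive quotients are the partial quotients a_0, a_1, ... (each step inverts the fractional part left over by the previous one):
  7 = 0*12 + 7, so a_0 = 0.
  12 = 1*7 + 5, so a_1 = 1.
  7 = 1*5 + 2, so a_2 = 1.
  5 = 2*2 + 1, so a_3 = 2.
  2 = 2*1 + 0, so a_4 = 2.
The remainder reaches 0 after 5 divisions, so the expansion has 5 partial quotients, read off in order.

[0; 1, 1, 2, 2]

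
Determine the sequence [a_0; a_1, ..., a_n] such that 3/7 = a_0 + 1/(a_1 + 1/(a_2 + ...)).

Run the Euclidean algorithm on 3 and 7; the successive quotients are the partial quotients a_0, a_1, ... (each step inverts the fractional part left over by the previous one):
  3 = 0*7 + 3, so a_0 = 0.
  7 = 2*3 + 1, so a_1 = 2.
  3 = 3*1 + 0, so a_2 = 3.
The remainder reaches 0 after 3 divisions, so the expansion has 3 partial quotients, read off in order.

[0; 2, 3]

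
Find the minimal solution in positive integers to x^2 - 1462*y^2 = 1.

First expand sqrt(1462) as a continued fraction. With x_i = (sqrt(1462) + m_i)/d_i and (m_0, d_0) = (0, 1): a_0 = floor(sqrt(1462)) = 38, since 38^2 = 1444 <= 1462 < 1521 = 39^2.
Iterate m_{i+1} = d_i*a_i - m_i, d_{i+1} = (1462 - m_{i+1}^2)/d_i, a_{i+1} = floor((a_0 + m_{i+1})/d_{i+1}):
  m_1 = 1*38 - 0 = 38, d_1 = (1462 - 38^2)/1 = 18/1 = 18, a_1 = floor((38 + 38)/18) = 4.
  m_2 = 18*4 - 38 = 34, d_2 = (1462 - 34^2)/18 = 306/18 = 17, a_2 = floor((38 + 34)/17) = 4.
  m_3 = 17*4 - 34 = 34, d_3 = (1462 - 34^2)/17 = 306/17 = 18, a_3 = floor((38 + 34)/18) = 4.
  m_4 = 18*4 - 34 = 38, d_4 = (1462 - 38^2)/18 = 18/18 = 1, a_4 = floor((38 + 38)/1) = 76.
  m_5 = 1*76 - 38 = 38, d_5 = (1462 - 38^2)/1 = 18/1 = 18: (m_5, d_5) = (m_1, d_1) = (38, 18), so from here the quotients repeat a_1, ..., a_4; the period length is 4.
So sqrt(1462) = [38; (4, 4, 4, 76)] with period length k = 4.
k is even, so the fundamental solution of x^2 - 1462y^2 = 1 is (p_{k-1}, q_{k-1}) = (p_3, q_3); compute convergents through index 3.
Convergents (p_i = a_i*p_{i-1} + p_{i-2}, q_i = a_i*q_{i-1} + q_{i-2} with p_{-2}=0, p_{-1}=1, q_{-2}=1, q_{-1}=0):
  i=0: a_0=38, p_0 = 38*1 + 0 = 38, q_0 = 38*0 + 1 = 1.
  i=1: a_1=4, p_1 = 4*38 + 1 = 153, q_1 = 4*1 + 0 = 4.
  i=2: a_2=4, p_2 = 4*153 + 38 = 650, q_2 = 4*4 + 1 = 17.
  i=3: a_3=4, p_3 = 4*650 + 153 = 2753, q_3 = 4*17 + 4 = 72.
Check: 2753^2 - 1462*72^2 = 7579009 - 7579008 = 1, so (x, y) = (2753, 72) solves the equation, and by the theorem it is the least positive solution.

(x, y) = (2753, 72)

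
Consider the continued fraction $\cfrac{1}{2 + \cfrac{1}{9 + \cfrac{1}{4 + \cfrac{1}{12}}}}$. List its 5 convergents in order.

Using the convergent recurrence p_i = a_i*p_{i-1} + p_{i-2}, q_i = a_i*q_{i-1} + q_{i-2} with p_{-2}=0, p_{-1}=1, q_{-2}=1, q_{-1}=0:
  i=0: a_0=0, p_0 = 0*1 + 0 = 0, q_0 = 0*0 + 1 = 1.
  i=1: a_1=2, p_1 = 2*0 + 1 = 1, q_1 = 2*1 + 0 = 2.
  i=2: a_2=9, p_2 = 9*1 + 0 = 9, q_2 = 9*2 + 1 = 19.
  i=3: a_3=4, p_3 = 4*9 + 1 = 37, q_3 = 4*19 + 2 = 78.
  i=4: a_4=12, p_4 = 12*37 + 9 = 453, q_4 = 12*78 + 19 = 955.

0/1, 1/2, 9/19, 37/78, 453/955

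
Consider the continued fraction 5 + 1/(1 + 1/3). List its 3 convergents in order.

5/1, 6/1, 23/4

Using the convergent recurrence p_i = a_i*p_{i-1} + p_{i-2}, q_i = a_i*q_{i-1} + q_{i-2} with p_{-2}=0, p_{-1}=1, q_{-2}=1, q_{-1}=0:
  i=0: a_0=5, p_0 = 5*1 + 0 = 5, q_0 = 5*0 + 1 = 1.
  i=1: a_1=1, p_1 = 1*5 + 1 = 6, q_1 = 1*1 + 0 = 1.
  i=2: a_2=3, p_2 = 3*6 + 5 = 23, q_2 = 3*1 + 1 = 4.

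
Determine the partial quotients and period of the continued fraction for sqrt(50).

[7; (14)]

Write x_i = (sqrt(50) + m_i)/d_i with (m_0, d_0) = (0, 1). a_0 = floor(sqrt(50)) = 7, since 7^2 = 49 <= 50 < 64 = 8^2.
Iterate m_{i+1} = d_i*a_i - m_i, d_{i+1} = (50 - m_{i+1}^2)/d_i, a_{i+1} = floor((a_0 + m_{i+1})/d_{i+1}):
  m_1 = 1*7 - 0 = 7, d_1 = (50 - 7^2)/1 = 1/1 = 1, a_1 = floor((7 + 7)/1) = 14.
  m_2 = 1*14 - 7 = 7, d_2 = (50 - 7^2)/1 = 1/1 = 1: (m_2, d_2) = (m_1, d_1) = (7, 1), so from here the quotient a_1 repeats; the period length is 1.
Hence the expansion of sqrt(50) is a_0 = 7 followed by the repeating block 14 (period 1).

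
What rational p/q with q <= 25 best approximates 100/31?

Expand x = 100/31 as a continued fraction with the Euclidean algorithm:
  100 = 3*31 + 7, so a_0 = 3.
  31 = 4*7 + 3, so a_1 = 4.
  7 = 2*3 + 1, so a_2 = 2.
  3 = 3*1 + 0, so a_3 = 3.
so x = [3; 4, 2, 3].
Convergents (p_i = a_i*p_{i-1} + p_{i-2}, q_i = a_i*q_{i-1} + q_{i-2} with p_{-2}=0, p_{-1}=1, q_{-2}=1, q_{-1}=0), until the denominator exceeds 25:
  i=0: a_0=3, p_0 = 3*1 + 0 = 3, q_0 = 3*0 + 1 = 1.
  i=1: a_1=4, p_1 = 4*3 + 1 = 13, q_1 = 4*1 + 0 = 4.
  i=2: a_2=2, p_2 = 2*13 + 3 = 29, q_2 = 2*4 + 1 = 9.
  i=3: a_3=3, p_3 = 3*29 + 13 = 100, q_3 = 3*9 + 4 = 31.
q_3 = 31 > 25, so the last convergent with denominator <= 25 is p_2/q_2 = 29/9.
The closest fraction with denominator <= 25 is either p_2/q_2 or the intermediate fraction (k*p_2 + p_1)/(k*q_2 + q_1) with the largest k >= 1 whose denominator stays <= 25; these approach x as k grows, and every other convergent or intermediate fraction in range is farther away.
Largest k: floor((25 - q_1)/q_2) = floor((25 - 4)/9) = 2.
That gives (2*29 + 13)/(2*9 + 4) = 71/22.
Compare the errors: |x - 29/9| = |100*9 - 29*31|/(31*9) = 1/279, and |x - 71/22| = |100*22 - 71*31|/(31*22) = 1/682.
Cross-multiplying, 1*279 = 279 < 682 = 1*682, so 1/682 is smaller: the intermediate fraction 71/22 is closer to x than 29/9.

71/22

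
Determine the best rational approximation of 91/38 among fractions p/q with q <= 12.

Expand x = 91/38 as a continued fraction with the Euclidean algorithm:
  91 = 2*38 + 15, so a_0 = 2.
  38 = 2*15 + 8, so a_1 = 2.
  15 = 1*8 + 7, so a_2 = 1.
  8 = 1*7 + 1, so a_3 = 1.
  7 = 7*1 + 0, so a_4 = 7.
so x = [2; 2, 1, 1, 7].
Convergents (p_i = a_i*p_{i-1} + p_{i-2}, q_i = a_i*q_{i-1} + q_{i-2} with p_{-2}=0, p_{-1}=1, q_{-2}=1, q_{-1}=0), until the denominator exceeds 12:
  i=0: a_0=2, p_0 = 2*1 + 0 = 2, q_0 = 2*0 + 1 = 1.
  i=1: a_1=2, p_1 = 2*2 + 1 = 5, q_1 = 2*1 + 0 = 2.
  i=2: a_2=1, p_2 = 1*5 + 2 = 7, q_2 = 1*2 + 1 = 3.
  i=3: a_3=1, p_3 = 1*7 + 5 = 12, q_3 = 1*3 + 2 = 5.
  i=4: a_4=7, p_4 = 7*12 + 7 = 91, q_4 = 7*5 + 3 = 38.
q_4 = 38 > 12, so the last convergent with denominator <= 12 is p_3/q_3 = 12/5.
The closest fraction with denominator <= 12 is either p_3/q_3 or the intermediate fraction (k*p_3 + p_2)/(k*q_3 + q_2) with the largest k >= 1 whose denominator stays <= 12; these approach x as k grows, and every other convergent or intermediate fraction in range is farther away.
Largest k: floor((12 - q_2)/q_3) = floor((12 - 3)/5) = 1.
That gives (1*12 + 7)/(1*5 + 3) = 19/8.
Compare the errors: |x - 12/5| = |91*5 - 12*38|/(38*5) = 1/190, and |x - 19/8| = |91*8 - 19*38|/(38*8) = 6/304.
Cross-multiplying, 1*304 = 304 < 1140 = 6*190, so 1/190 is smaller: the convergent 12/5 is closer to x than 19/8.

12/5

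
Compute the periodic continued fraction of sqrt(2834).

Write x_i = (sqrt(2834) + m_i)/d_i with (m_0, d_0) = (0, 1). a_0 = floor(sqrt(2834)) = 53, since 53^2 = 2809 <= 2834 < 2916 = 54^2.
Iterate m_{i+1} = d_i*a_i - m_i, d_{i+1} = (2834 - m_{i+1}^2)/d_i, a_{i+1} = floor((a_0 + m_{i+1})/d_{i+1}):
  m_1 = 1*53 - 0 = 53, d_1 = (2834 - 53^2)/1 = 25/1 = 25, a_1 = floor((53 + 53)/25) = 4.
  m_2 = 25*4 - 53 = 47, d_2 = (2834 - 47^2)/25 = 625/25 = 25, a_2 = floor((53 + 47)/25) = 4.
  m_3 = 25*4 - 47 = 53, d_3 = (2834 - 53^2)/25 = 25/25 = 1, a_3 = floor((53 + 53)/1) = 106.
  m_4 = 1*106 - 53 = 53, d_4 = (2834 - 53^2)/1 = 25/1 = 25: (m_4, d_4) = (m_1, d_1) = (53, 25), so from here the quotients repeat a_1, ..., a_3; the period length is 3.
Hence the expansion of sqrt(2834) is a_0 = 53 followed by the repeating block 4, 4, 106 (period 3).

[53; (4, 4, 106)]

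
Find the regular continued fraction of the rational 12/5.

Run the Euclidean algorithm on 12 and 5; the successive quotients are the partial quotients a_0, a_1, ... (each step inverts the fractional part left over by the previous one):
  12 = 2*5 + 2, so a_0 = 2.
  5 = 2*2 + 1, so a_1 = 2.
  2 = 2*1 + 0, so a_2 = 2.
The remainder reaches 0 after 3 divisions, so the expansion has 3 partial quotients, read off in order.

[2; 2, 2]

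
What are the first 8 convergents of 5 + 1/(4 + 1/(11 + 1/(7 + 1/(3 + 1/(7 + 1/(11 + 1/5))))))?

5/1, 21/4, 236/45, 1673/319, 5255/1002, 38458/7333, 428293/81665, 2179923/415658

Using the convergent recurrence p_i = a_i*p_{i-1} + p_{i-2}, q_i = a_i*q_{i-1} + q_{i-2} with p_{-2}=0, p_{-1}=1, q_{-2}=1, q_{-1}=0:
  i=0: a_0=5, p_0 = 5*1 + 0 = 5, q_0 = 5*0 + 1 = 1.
  i=1: a_1=4, p_1 = 4*5 + 1 = 21, q_1 = 4*1 + 0 = 4.
  i=2: a_2=11, p_2 = 11*21 + 5 = 236, q_2 = 11*4 + 1 = 45.
  i=3: a_3=7, p_3 = 7*236 + 21 = 1673, q_3 = 7*45 + 4 = 319.
  i=4: a_4=3, p_4 = 3*1673 + 236 = 5255, q_4 = 3*319 + 45 = 1002.
  i=5: a_5=7, p_5 = 7*5255 + 1673 = 38458, q_5 = 7*1002 + 319 = 7333.
  i=6: a_6=11, p_6 = 11*38458 + 5255 = 428293, q_6 = 11*7333 + 1002 = 81665.
  i=7: a_7=5, p_7 = 5*428293 + 38458 = 2179923, q_7 = 5*81665 + 7333 = 415658.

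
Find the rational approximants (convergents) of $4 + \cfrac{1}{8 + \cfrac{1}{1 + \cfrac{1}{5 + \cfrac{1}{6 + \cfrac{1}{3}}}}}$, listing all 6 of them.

4/1, 33/8, 37/9, 218/53, 1345/327, 4253/1034

Using the convergent recurrence p_i = a_i*p_{i-1} + p_{i-2}, q_i = a_i*q_{i-1} + q_{i-2} with p_{-2}=0, p_{-1}=1, q_{-2}=1, q_{-1}=0:
  i=0: a_0=4, p_0 = 4*1 + 0 = 4, q_0 = 4*0 + 1 = 1.
  i=1: a_1=8, p_1 = 8*4 + 1 = 33, q_1 = 8*1 + 0 = 8.
  i=2: a_2=1, p_2 = 1*33 + 4 = 37, q_2 = 1*8 + 1 = 9.
  i=3: a_3=5, p_3 = 5*37 + 33 = 218, q_3 = 5*9 + 8 = 53.
  i=4: a_4=6, p_4 = 6*218 + 37 = 1345, q_4 = 6*53 + 9 = 327.
  i=5: a_5=3, p_5 = 3*1345 + 218 = 4253, q_5 = 3*327 + 53 = 1034.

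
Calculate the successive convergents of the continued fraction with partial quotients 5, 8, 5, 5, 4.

5/1, 41/8, 210/41, 1091/213, 4574/893

Using the convergent recurrence p_i = a_i*p_{i-1} + p_{i-2}, q_i = a_i*q_{i-1} + q_{i-2} with p_{-2}=0, p_{-1}=1, q_{-2}=1, q_{-1}=0:
  i=0: a_0=5, p_0 = 5*1 + 0 = 5, q_0 = 5*0 + 1 = 1.
  i=1: a_1=8, p_1 = 8*5 + 1 = 41, q_1 = 8*1 + 0 = 8.
  i=2: a_2=5, p_2 = 5*41 + 5 = 210, q_2 = 5*8 + 1 = 41.
  i=3: a_3=5, p_3 = 5*210 + 41 = 1091, q_3 = 5*41 + 8 = 213.
  i=4: a_4=4, p_4 = 4*1091 + 210 = 4574, q_4 = 4*213 + 41 = 893.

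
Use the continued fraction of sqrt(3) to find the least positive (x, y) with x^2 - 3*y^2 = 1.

(x, y) = (2, 1)

First expand sqrt(3) as a continued fraction. With x_i = (sqrt(3) + m_i)/d_i and (m_0, d_0) = (0, 1): a_0 = floor(sqrt(3)) = 1, since 1^2 = 1 <= 3 < 4 = 2^2.
Iterate m_{i+1} = d_i*a_i - m_i, d_{i+1} = (3 - m_{i+1}^2)/d_i, a_{i+1} = floor((a_0 + m_{i+1})/d_{i+1}):
  m_1 = 1*1 - 0 = 1, d_1 = (3 - 1^2)/1 = 2/1 = 2, a_1 = floor((1 + 1)/2) = 1.
  m_2 = 2*1 - 1 = 1, d_2 = (3 - 1^2)/2 = 2/2 = 1, a_2 = floor((1 + 1)/1) = 2.
  m_3 = 1*2 - 1 = 1, d_3 = (3 - 1^2)/1 = 2/1 = 2: (m_3, d_3) = (m_1, d_1) = (1, 2), so from here the quotients repeat a_1, a_2; the period length is 2.
So sqrt(3) = [1; (1, 2)] with period length k = 2.
k is even, so the fundamental solution of x^2 - 3y^2 = 1 is (p_{k-1}, q_{k-1}) = (p_1, q_1); compute convergents through index 1.
Convergents (p_i = a_i*p_{i-1} + p_{i-2}, q_i = a_i*q_{i-1} + q_{i-2} with p_{-2}=0, p_{-1}=1, q_{-2}=1, q_{-1}=0):
  i=0: a_0=1, p_0 = 1*1 + 0 = 1, q_0 = 1*0 + 1 = 1.
  i=1: a_1=1, p_1 = 1*1 + 1 = 2, q_1 = 1*1 + 0 = 1.
Check: 2^2 - 3*1^2 = 4 - 3 = 1, so (x, y) = (2, 1) solves the equation, and by the theorem it is the least positive solution.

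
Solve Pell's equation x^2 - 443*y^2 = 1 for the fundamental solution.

First expand sqrt(443) as a continued fraction. With x_i = (sqrt(443) + m_i)/d_i and (m_0, d_0) = (0, 1): a_0 = floor(sqrt(443)) = 21, since 21^2 = 441 <= 443 < 484 = 22^2.
Iterate m_{i+1} = d_i*a_i - m_i, d_{i+1} = (443 - m_{i+1}^2)/d_i, a_{i+1} = floor((a_0 + m_{i+1})/d_{i+1}):
  m_1 = 1*21 - 0 = 21, d_1 = (443 - 21^2)/1 = 2/1 = 2, a_1 = floor((21 + 21)/2) = 21.
  m_2 = 2*21 - 21 = 21, d_2 = (443 - 21^2)/2 = 2/2 = 1, a_2 = floor((21 + 21)/1) = 42.
  m_3 = 1*42 - 21 = 21, d_3 = (443 - 21^2)/1 = 2/1 = 2: (m_3, d_3) = (m_1, d_1) = (21, 2), so from here the quotients repeat a_1, a_2; the period length is 2.
So sqrt(443) = [21; (21, 42)] with period length k = 2.
k is even, so the fundamental solution of x^2 - 443y^2 = 1 is (p_{k-1}, q_{k-1}) = (p_1, q_1); compute convergents through index 1.
Convergents (p_i = a_i*p_{i-1} + p_{i-2}, q_i = a_i*q_{i-1} + q_{i-2} with p_{-2}=0, p_{-1}=1, q_{-2}=1, q_{-1}=0):
  i=0: a_0=21, p_0 = 21*1 + 0 = 21, q_0 = 21*0 + 1 = 1.
  i=1: a_1=21, p_1 = 21*21 + 1 = 442, q_1 = 21*1 + 0 = 21.
Check: 442^2 - 443*21^2 = 195364 - 195363 = 1, so (x, y) = (442, 21) solves the equation, and by the theorem it is the least positive solution.

(x, y) = (442, 21)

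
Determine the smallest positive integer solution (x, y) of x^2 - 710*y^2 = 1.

First expand sqrt(710) as a continued fraction. With x_i = (sqrt(710) + m_i)/d_i and (m_0, d_0) = (0, 1): a_0 = floor(sqrt(710)) = 26, since 26^2 = 676 <= 710 < 729 = 27^2.
Iterate m_{i+1} = d_i*a_i - m_i, d_{i+1} = (710 - m_{i+1}^2)/d_i, a_{i+1} = floor((a_0 + m_{i+1})/d_{i+1}):
  m_1 = 1*26 - 0 = 26, d_1 = (710 - 26^2)/1 = 34/1 = 34, a_1 = floor((26 + 26)/34) = 1.
  m_2 = 34*1 - 26 = 8, d_2 = (710 - 8^2)/34 = 646/34 = 19, a_2 = floor((26 + 8)/19) = 1.
  m_3 = 19*1 - 8 = 11, d_3 = (710 - 11^2)/19 = 589/19 = 31, a_3 = floor((26 + 11)/31) = 1.
  m_4 = 31*1 - 11 = 20, d_4 = (710 - 20^2)/31 = 310/31 = 10, a_4 = floor((26 + 20)/10) = 4.
  m_5 = 10*4 - 20 = 20, d_5 = (710 - 20^2)/10 = 310/10 = 31, a_5 = floor((26 + 20)/31) = 1.
  m_6 = 31*1 - 20 = 11, d_6 = (710 - 11^2)/31 = 589/31 = 19, a_6 = floor((26 + 11)/19) = 1.
  m_7 = 19*1 - 11 = 8, d_7 = (710 - 8^2)/19 = 646/19 = 34, a_7 = floor((26 + 8)/34) = 1.
  m_8 = 34*1 - 8 = 26, d_8 = (710 - 26^2)/34 = 34/34 = 1, a_8 = floor((26 + 26)/1) = 52.
  m_9 = 1*52 - 26 = 26, d_9 = (710 - 26^2)/1 = 34/1 = 34: (m_9, d_9) = (m_1, d_1) = (26, 34), so from here the quotients repeat a_1, ..., a_8; the period length is 8.
So sqrt(710) = [26; (1, 1, 1, 4, 1, 1, 1, 52)] with period length k = 8.
k is even, so the fundamental solution of x^2 - 710y^2 = 1 is (p_{k-1}, q_{k-1}) = (p_7, q_7); compute convergents through index 7.
Convergents (p_i = a_i*p_{i-1} + p_{i-2}, q_i = a_i*q_{i-1} + q_{i-2} with p_{-2}=0, p_{-1}=1, q_{-2}=1, q_{-1}=0):
  i=0: a_0=26, p_0 = 26*1 + 0 = 26, q_0 = 26*0 + 1 = 1.
  i=1: a_1=1, p_1 = 1*26 + 1 = 27, q_1 = 1*1 + 0 = 1.
  i=2: a_2=1, p_2 = 1*27 + 26 = 53, q_2 = 1*1 + 1 = 2.
  i=3: a_3=1, p_3 = 1*53 + 27 = 80, q_3 = 1*2 + 1 = 3.
  i=4: a_4=4, p_4 = 4*80 + 53 = 373, q_4 = 4*3 + 2 = 14.
  i=5: a_5=1, p_5 = 1*373 + 80 = 453, q_5 = 1*14 + 3 = 17.
  i=6: a_6=1, p_6 = 1*453 + 373 = 826, q_6 = 1*17 + 14 = 31.
  i=7: a_7=1, p_7 = 1*826 + 453 = 1279, q_7 = 1*31 + 17 = 48.
Check: 1279^2 - 710*48^2 = 1635841 - 1635840 = 1, so (x, y) = (1279, 48) solves the equation, and by the theorem it is the least positive solution.

(x, y) = (1279, 48)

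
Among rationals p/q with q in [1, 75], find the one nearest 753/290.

148/57

Expand x = 753/290 as a continued fraction with the Euclidean algorithm:
  753 = 2*290 + 173, so a_0 = 2.
  290 = 1*173 + 117, so a_1 = 1.
  173 = 1*117 + 56, so a_2 = 1.
  117 = 2*56 + 5, so a_3 = 2.
  56 = 11*5 + 1, so a_4 = 11.
  5 = 5*1 + 0, so a_5 = 5.
so x = [2; 1, 1, 2, 11, 5].
Convergents (p_i = a_i*p_{i-1} + p_{i-2}, q_i = a_i*q_{i-1} + q_{i-2} with p_{-2}=0, p_{-1}=1, q_{-2}=1, q_{-1}=0), until the denominator exceeds 75:
  i=0: a_0=2, p_0 = 2*1 + 0 = 2, q_0 = 2*0 + 1 = 1.
  i=1: a_1=1, p_1 = 1*2 + 1 = 3, q_1 = 1*1 + 0 = 1.
  i=2: a_2=1, p_2 = 1*3 + 2 = 5, q_2 = 1*1 + 1 = 2.
  i=3: a_3=2, p_3 = 2*5 + 3 = 13, q_3 = 2*2 + 1 = 5.
  i=4: a_4=11, p_4 = 11*13 + 5 = 148, q_4 = 11*5 + 2 = 57.
  i=5: a_5=5, p_5 = 5*148 + 13 = 753, q_5 = 5*57 + 5 = 290.
q_5 = 290 > 75, so the last convergent with denominator <= 75 is p_4/q_4 = 148/57.
The closest fraction with denominator <= 75 is either p_4/q_4 or the intermediate fraction (k*p_4 + p_3)/(k*q_4 + q_3) with the largest k >= 1 whose denominator stays <= 75; these approach x as k grows, and every other convergent or intermediate fraction in range is farther away.
Largest k: floor((75 - q_3)/q_4) = floor((75 - 5)/57) = 1.
That gives (1*148 + 13)/(1*57 + 5) = 161/62.
Compare the errors: |x - 148/57| = |753*57 - 148*290|/(290*57) = 1/16530, and |x - 161/62| = |753*62 - 161*290|/(290*62) = 4/17980.
Cross-multiplying, 1*17980 = 17980 < 66120 = 4*16530, so 1/16530 is smaller: the convergent 148/57 is closer to x than 161/62.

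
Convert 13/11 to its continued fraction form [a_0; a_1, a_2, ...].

[1; 5, 2]

Run the Euclidean algorithm on 13 and 11; the successive quotients are the partial quotients a_0, a_1, ... (each step inverts the fractional part left over by the previous one):
  13 = 1*11 + 2, so a_0 = 1.
  11 = 5*2 + 1, so a_1 = 5.
  2 = 2*1 + 0, so a_2 = 2.
The remainder reaches 0 after 3 divisions, so the expansion has 3 partial quotients, read off in order.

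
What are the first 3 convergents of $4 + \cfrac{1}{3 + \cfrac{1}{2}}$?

Using the convergent recurrence p_i = a_i*p_{i-1} + p_{i-2}, q_i = a_i*q_{i-1} + q_{i-2} with p_{-2}=0, p_{-1}=1, q_{-2}=1, q_{-1}=0:
  i=0: a_0=4, p_0 = 4*1 + 0 = 4, q_0 = 4*0 + 1 = 1.
  i=1: a_1=3, p_1 = 3*4 + 1 = 13, q_1 = 3*1 + 0 = 3.
  i=2: a_2=2, p_2 = 2*13 + 4 = 30, q_2 = 2*3 + 1 = 7.

4/1, 13/3, 30/7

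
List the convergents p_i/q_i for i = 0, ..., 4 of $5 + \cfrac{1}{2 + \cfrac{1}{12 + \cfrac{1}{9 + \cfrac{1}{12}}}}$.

Using the convergent recurrence p_i = a_i*p_{i-1} + p_{i-2}, q_i = a_i*q_{i-1} + q_{i-2} with p_{-2}=0, p_{-1}=1, q_{-2}=1, q_{-1}=0:
  i=0: a_0=5, p_0 = 5*1 + 0 = 5, q_0 = 5*0 + 1 = 1.
  i=1: a_1=2, p_1 = 2*5 + 1 = 11, q_1 = 2*1 + 0 = 2.
  i=2: a_2=12, p_2 = 12*11 + 5 = 137, q_2 = 12*2 + 1 = 25.
  i=3: a_3=9, p_3 = 9*137 + 11 = 1244, q_3 = 9*25 + 2 = 227.
  i=4: a_4=12, p_4 = 12*1244 + 137 = 15065, q_4 = 12*227 + 25 = 2749.

5/1, 11/2, 137/25, 1244/227, 15065/2749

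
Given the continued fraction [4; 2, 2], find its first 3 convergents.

4/1, 9/2, 22/5

Using the convergent recurrence p_i = a_i*p_{i-1} + p_{i-2}, q_i = a_i*q_{i-1} + q_{i-2} with p_{-2}=0, p_{-1}=1, q_{-2}=1, q_{-1}=0:
  i=0: a_0=4, p_0 = 4*1 + 0 = 4, q_0 = 4*0 + 1 = 1.
  i=1: a_1=2, p_1 = 2*4 + 1 = 9, q_1 = 2*1 + 0 = 2.
  i=2: a_2=2, p_2 = 2*9 + 4 = 22, q_2 = 2*2 + 1 = 5.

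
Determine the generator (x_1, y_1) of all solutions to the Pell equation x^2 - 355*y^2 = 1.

(x, y) = (954809, 50676)

First expand sqrt(355) as a continued fraction. With x_i = (sqrt(355) + m_i)/d_i and (m_0, d_0) = (0, 1): a_0 = floor(sqrt(355)) = 18, since 18^2 = 324 <= 355 < 361 = 19^2.
Iterate m_{i+1} = d_i*a_i - m_i, d_{i+1} = (355 - m_{i+1}^2)/d_i, a_{i+1} = floor((a_0 + m_{i+1})/d_{i+1}):
  m_1 = 1*18 - 0 = 18, d_1 = (355 - 18^2)/1 = 31/1 = 31, a_1 = floor((18 + 18)/31) = 1.
  m_2 = 31*1 - 18 = 13, d_2 = (355 - 13^2)/31 = 186/31 = 6, a_2 = floor((18 + 13)/6) = 5.
  m_3 = 6*5 - 13 = 17, d_3 = (355 - 17^2)/6 = 66/6 = 11, a_3 = floor((18 + 17)/11) = 3.
  m_4 = 11*3 - 17 = 16, d_4 = (355 - 16^2)/11 = 99/11 = 9, a_4 = floor((18 + 16)/9) = 3.
  m_5 = 9*3 - 16 = 11, d_5 = (355 - 11^2)/9 = 234/9 = 26, a_5 = floor((18 + 11)/26) = 1.
  m_6 = 26*1 - 11 = 15, d_6 = (355 - 15^2)/26 = 130/26 = 5, a_6 = floor((18 + 15)/5) = 6.
  m_7 = 5*6 - 15 = 15, d_7 = (355 - 15^2)/5 = 130/5 = 26, a_7 = floor((18 + 15)/26) = 1.
  m_8 = 26*1 - 15 = 11, d_8 = (355 - 11^2)/26 = 234/26 = 9, a_8 = floor((18 + 11)/9) = 3.
  m_9 = 9*3 - 11 = 16, d_9 = (355 - 16^2)/9 = 99/9 = 11, a_9 = floor((18 + 16)/11) = 3.
  m_10 = 11*3 - 16 = 17, d_10 = (355 - 17^2)/11 = 66/11 = 6, a_10 = floor((18 + 17)/6) = 5.
  m_11 = 6*5 - 17 = 13, d_11 = (355 - 13^2)/6 = 186/6 = 31, a_11 = floor((18 + 13)/31) = 1.
  m_12 = 31*1 - 13 = 18, d_12 = (355 - 18^2)/31 = 31/31 = 1, a_12 = floor((18 + 18)/1) = 36.
  m_13 = 1*36 - 18 = 18, d_13 = (355 - 18^2)/1 = 31/1 = 31: (m_13, d_13) = (m_1, d_1) = (18, 31), so from here the quotients repeat a_1, ..., a_12; the period length is 12.
So sqrt(355) = [18; (1, 5, 3, 3, 1, 6, 1, 3, 3, 5, 1, 36)] with period length k = 12.
k is even, so the fundamental solution of x^2 - 355y^2 = 1 is (p_{k-1}, q_{k-1}) = (p_11, q_11); compute convergents through index 11.
Convergents (p_i = a_i*p_{i-1} + p_{i-2}, q_i = a_i*q_{i-1} + q_{i-2} with p_{-2}=0, p_{-1}=1, q_{-2}=1, q_{-1}=0):
  i=0: a_0=18, p_0 = 18*1 + 0 = 18, q_0 = 18*0 + 1 = 1.
  i=1: a_1=1, p_1 = 1*18 + 1 = 19, q_1 = 1*1 + 0 = 1.
  i=2: a_2=5, p_2 = 5*19 + 18 = 113, q_2 = 5*1 + 1 = 6.
  i=3: a_3=3, p_3 = 3*113 + 19 = 358, q_3 = 3*6 + 1 = 19.
  i=4: a_4=3, p_4 = 3*358 + 113 = 1187, q_4 = 3*19 + 6 = 63.
  i=5: a_5=1, p_5 = 1*1187 + 358 = 1545, q_5 = 1*63 + 19 = 82.
  i=6: a_6=6, p_6 = 6*1545 + 1187 = 10457, q_6 = 6*82 + 63 = 555.
  i=7: a_7=1, p_7 = 1*10457 + 1545 = 12002, q_7 = 1*555 + 82 = 637.
  i=8: a_8=3, p_8 = 3*12002 + 10457 = 46463, q_8 = 3*637 + 555 = 2466.
  i=9: a_9=3, p_9 = 3*46463 + 12002 = 151391, q_9 = 3*2466 + 637 = 8035.
  i=10: a_10=5, p_10 = 5*151391 + 46463 = 803418, q_10 = 5*8035 + 2466 = 42641.
  i=11: a_11=1, p_11 = 1*803418 + 151391 = 954809, q_11 = 1*42641 + 8035 = 50676.
Check: 954809^2 - 355*50676^2 = 911660226481 - 911660226480 = 1, so (x, y) = (954809, 50676) solves the equation, and by the theorem it is the least positive solution.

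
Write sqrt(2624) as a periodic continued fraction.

[51; (4, 2, 4, 102)]

Write x_i = (sqrt(2624) + m_i)/d_i with (m_0, d_0) = (0, 1). a_0 = floor(sqrt(2624)) = 51, since 51^2 = 2601 <= 2624 < 2704 = 52^2.
Iterate m_{i+1} = d_i*a_i - m_i, d_{i+1} = (2624 - m_{i+1}^2)/d_i, a_{i+1} = floor((a_0 + m_{i+1})/d_{i+1}):
  m_1 = 1*51 - 0 = 51, d_1 = (2624 - 51^2)/1 = 23/1 = 23, a_1 = floor((51 + 51)/23) = 4.
  m_2 = 23*4 - 51 = 41, d_2 = (2624 - 41^2)/23 = 943/23 = 41, a_2 = floor((51 + 41)/41) = 2.
  m_3 = 41*2 - 41 = 41, d_3 = (2624 - 41^2)/41 = 943/41 = 23, a_3 = floor((51 + 41)/23) = 4.
  m_4 = 23*4 - 41 = 51, d_4 = (2624 - 51^2)/23 = 23/23 = 1, a_4 = floor((51 + 51)/1) = 102.
  m_5 = 1*102 - 51 = 51, d_5 = (2624 - 51^2)/1 = 23/1 = 23: (m_5, d_5) = (m_1, d_1) = (51, 23), so from here the quotients repeat a_1, ..., a_4; the period length is 4.
Hence the expansion of sqrt(2624) is a_0 = 51 followed by the repeating block 4, 2, 4, 102 (period 4).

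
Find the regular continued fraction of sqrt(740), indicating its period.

Write x_i = (sqrt(740) + m_i)/d_i with (m_0, d_0) = (0, 1). a_0 = floor(sqrt(740)) = 27, since 27^2 = 729 <= 740 < 784 = 28^2.
Iterate m_{i+1} = d_i*a_i - m_i, d_{i+1} = (740 - m_{i+1}^2)/d_i, a_{i+1} = floor((a_0 + m_{i+1})/d_{i+1}):
  m_1 = 1*27 - 0 = 27, d_1 = (740 - 27^2)/1 = 11/1 = 11, a_1 = floor((27 + 27)/11) = 4.
  m_2 = 11*4 - 27 = 17, d_2 = (740 - 17^2)/11 = 451/11 = 41, a_2 = floor((27 + 17)/41) = 1.
  m_3 = 41*1 - 17 = 24, d_3 = (740 - 24^2)/41 = 164/41 = 4, a_3 = floor((27 + 24)/4) = 12.
  m_4 = 4*12 - 24 = 24, d_4 = (740 - 24^2)/4 = 164/4 = 41, a_4 = floor((27 + 24)/41) = 1.
  m_5 = 41*1 - 24 = 17, d_5 = (740 - 17^2)/41 = 451/41 = 11, a_5 = floor((27 + 17)/11) = 4.
  m_6 = 11*4 - 17 = 27, d_6 = (740 - 27^2)/11 = 11/11 = 1, a_6 = floor((27 + 27)/1) = 54.
  m_7 = 1*54 - 27 = 27, d_7 = (740 - 27^2)/1 = 11/1 = 11: (m_7, d_7) = (m_1, d_1) = (27, 11), so from here the quotients repeat a_1, ..., a_6; the period length is 6.
Hence the expansion of sqrt(740) is a_0 = 27 followed by the repeating block 4, 1, 12, 1, 4, 54 (period 6).

[27; (4, 1, 12, 1, 4, 54)]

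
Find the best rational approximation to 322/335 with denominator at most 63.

Expand x = 322/335 as a continued fraction with the Euclidean algorithm:
  322 = 0*335 + 322, so a_0 = 0.
  335 = 1*322 + 13, so a_1 = 1.
  322 = 24*13 + 10, so a_2 = 24.
  13 = 1*10 + 3, so a_3 = 1.
  10 = 3*3 + 1, so a_4 = 3.
  3 = 3*1 + 0, so a_5 = 3.
so x = [0; 1, 24, 1, 3, 3].
Convergents (p_i = a_i*p_{i-1} + p_{i-2}, q_i = a_i*q_{i-1} + q_{i-2} with p_{-2}=0, p_{-1}=1, q_{-2}=1, q_{-1}=0), until the denominator exceeds 63:
  i=0: a_0=0, p_0 = 0*1 + 0 = 0, q_0 = 0*0 + 1 = 1.
  i=1: a_1=1, p_1 = 1*0 + 1 = 1, q_1 = 1*1 + 0 = 1.
  i=2: a_2=24, p_2 = 24*1 + 0 = 24, q_2 = 24*1 + 1 = 25.
  i=3: a_3=1, p_3 = 1*24 + 1 = 25, q_3 = 1*25 + 1 = 26.
  i=4: a_4=3, p_4 = 3*25 + 24 = 99, q_4 = 3*26 + 25 = 103.
q_4 = 103 > 63, so the last convergent with denominator <= 63 is p_3/q_3 = 25/26.
The closest fraction with denominator <= 63 is either p_3/q_3 or the intermediate fraction (k*p_3 + p_2)/(k*q_3 + q_2) with the largest k >= 1 whose denominator stays <= 63; these approach x as k grows, and every other convergent or intermediate fraction in range is farther away.
Largest k: floor((63 - q_2)/q_3) = floor((63 - 25)/26) = 1.
That gives (1*25 + 24)/(1*26 + 25) = 49/51.
Compare the errors: |x - 25/26| = |322*26 - 25*335|/(335*26) = 3/8710, and |x - 49/51| = |322*51 - 49*335|/(335*51) = 7/17085.
Cross-multiplying, 3*17085 = 51255 < 60970 = 7*8710, so 3/8710 is smaller: the convergent 25/26 is closer to x than 49/51.

25/26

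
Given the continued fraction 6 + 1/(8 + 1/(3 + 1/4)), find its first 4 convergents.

Using the convergent recurrence p_i = a_i*p_{i-1} + p_{i-2}, q_i = a_i*q_{i-1} + q_{i-2} with p_{-2}=0, p_{-1}=1, q_{-2}=1, q_{-1}=0:
  i=0: a_0=6, p_0 = 6*1 + 0 = 6, q_0 = 6*0 + 1 = 1.
  i=1: a_1=8, p_1 = 8*6 + 1 = 49, q_1 = 8*1 + 0 = 8.
  i=2: a_2=3, p_2 = 3*49 + 6 = 153, q_2 = 3*8 + 1 = 25.
  i=3: a_3=4, p_3 = 4*153 + 49 = 661, q_3 = 4*25 + 8 = 108.

6/1, 49/8, 153/25, 661/108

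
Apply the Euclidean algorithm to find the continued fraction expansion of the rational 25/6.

[4; 6]

Run the Euclidean algorithm on 25 and 6; the successive quotients are the partial quotients a_0, a_1, ... (each step inverts the fractional part left over by the previous one):
  25 = 4*6 + 1, so a_0 = 4.
  6 = 6*1 + 0, so a_1 = 6.
The remainder reaches 0 after 2 divisions, so the expansion has 2 partial quotients, read off in order.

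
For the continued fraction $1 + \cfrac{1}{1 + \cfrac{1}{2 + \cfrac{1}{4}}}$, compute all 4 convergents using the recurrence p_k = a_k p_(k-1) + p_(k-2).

1/1, 2/1, 5/3, 22/13

Using the convergent recurrence p_i = a_i*p_{i-1} + p_{i-2}, q_i = a_i*q_{i-1} + q_{i-2} with p_{-2}=0, p_{-1}=1, q_{-2}=1, q_{-1}=0:
  i=0: a_0=1, p_0 = 1*1 + 0 = 1, q_0 = 1*0 + 1 = 1.
  i=1: a_1=1, p_1 = 1*1 + 1 = 2, q_1 = 1*1 + 0 = 1.
  i=2: a_2=2, p_2 = 2*2 + 1 = 5, q_2 = 2*1 + 1 = 3.
  i=3: a_3=4, p_3 = 4*5 + 2 = 22, q_3 = 4*3 + 1 = 13.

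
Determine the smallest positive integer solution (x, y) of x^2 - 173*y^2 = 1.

(x, y) = (2499849, 190060)

First expand sqrt(173) as a continued fraction. With x_i = (sqrt(173) + m_i)/d_i and (m_0, d_0) = (0, 1): a_0 = floor(sqrt(173)) = 13, since 13^2 = 169 <= 173 < 196 = 14^2.
Iterate m_{i+1} = d_i*a_i - m_i, d_{i+1} = (173 - m_{i+1}^2)/d_i, a_{i+1} = floor((a_0 + m_{i+1})/d_{i+1}):
  m_1 = 1*13 - 0 = 13, d_1 = (173 - 13^2)/1 = 4/1 = 4, a_1 = floor((13 + 13)/4) = 6.
  m_2 = 4*6 - 13 = 11, d_2 = (173 - 11^2)/4 = 52/4 = 13, a_2 = floor((13 + 11)/13) = 1.
  m_3 = 13*1 - 11 = 2, d_3 = (173 - 2^2)/13 = 169/13 = 13, a_3 = floor((13 + 2)/13) = 1.
  m_4 = 13*1 - 2 = 11, d_4 = (173 - 11^2)/13 = 52/13 = 4, a_4 = floor((13 + 11)/4) = 6.
  m_5 = 4*6 - 11 = 13, d_5 = (173 - 13^2)/4 = 4/4 = 1, a_5 = floor((13 + 13)/1) = 26.
  m_6 = 1*26 - 13 = 13, d_6 = (173 - 13^2)/1 = 4/1 = 4: (m_6, d_6) = (m_1, d_1) = (13, 4), so from here the quotients repeat a_1, ..., a_5; the period length is 5.
So sqrt(173) = [13; (6, 1, 1, 6, 26)] with period length k = 5.
k is odd, so (p_{k-1}, q_{k-1}) only solves x^2 - 173y^2 = -1 and the fundamental solution of x^2 - 173y^2 = 1 is (p_{2k-1}, q_{2k-1}) = (p_9, q_9); compute convergents through index 9, running through the period twice.
Convergents (p_i = a_i*p_{i-1} + p_{i-2}, q_i = a_i*q_{i-1} + q_{i-2} with p_{-2}=0, p_{-1}=1, q_{-2}=1, q_{-1}=0):
  i=0: a_0=13, p_0 = 13*1 + 0 = 13, q_0 = 13*0 + 1 = 1.
  i=1: a_1=6, p_1 = 6*13 + 1 = 79, q_1 = 6*1 + 0 = 6.
  i=2: a_2=1, p_2 = 1*79 + 13 = 92, q_2 = 1*6 + 1 = 7.
  i=3: a_3=1, p_3 = 1*92 + 79 = 171, q_3 = 1*7 + 6 = 13.
  i=4: a_4=6, p_4 = 6*171 + 92 = 1118, q_4 = 6*13 + 7 = 85.
  i=5: a_5=26, p_5 = 26*1118 + 171 = 29239, q_5 = 26*85 + 13 = 2223.
  i=6: a_6=6, p_6 = 6*29239 + 1118 = 176552, q_6 = 6*2223 + 85 = 13423.
  i=7: a_7=1, p_7 = 1*176552 + 29239 = 205791, q_7 = 1*13423 + 2223 = 15646.
  i=8: a_8=1, p_8 = 1*205791 + 176552 = 382343, q_8 = 1*15646 + 13423 = 29069.
  i=9: a_9=6, p_9 = 6*382343 + 205791 = 2499849, q_9 = 6*29069 + 15646 = 190060.
Indeed p_4^2 - 173*q_4^2 = 1249924 - 1249925 = -1, not +1.
Check: 2499849^2 - 173*190060^2 = 6249245022801 - 6249245022800 = 1, so (x, y) = (2499849, 190060) solves the equation, and by the theorem it is the least positive solution.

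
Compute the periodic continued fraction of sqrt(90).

[9; (2, 18)]

Write x_i = (sqrt(90) + m_i)/d_i with (m_0, d_0) = (0, 1). a_0 = floor(sqrt(90)) = 9, since 9^2 = 81 <= 90 < 100 = 10^2.
Iterate m_{i+1} = d_i*a_i - m_i, d_{i+1} = (90 - m_{i+1}^2)/d_i, a_{i+1} = floor((a_0 + m_{i+1})/d_{i+1}):
  m_1 = 1*9 - 0 = 9, d_1 = (90 - 9^2)/1 = 9/1 = 9, a_1 = floor((9 + 9)/9) = 2.
  m_2 = 9*2 - 9 = 9, d_2 = (90 - 9^2)/9 = 9/9 = 1, a_2 = floor((9 + 9)/1) = 18.
  m_3 = 1*18 - 9 = 9, d_3 = (90 - 9^2)/1 = 9/1 = 9: (m_3, d_3) = (m_1, d_1) = (9, 9), so from here the quotients repeat a_1, a_2; the period length is 2.
Hence the expansion of sqrt(90) is a_0 = 9 followed by the repeating block 2, 18 (period 2).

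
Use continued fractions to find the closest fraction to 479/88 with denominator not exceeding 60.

283/52

Expand x = 479/88 as a continued fraction with the Euclidean algorithm:
  479 = 5*88 + 39, so a_0 = 5.
  88 = 2*39 + 10, so a_1 = 2.
  39 = 3*10 + 9, so a_2 = 3.
  10 = 1*9 + 1, so a_3 = 1.
  9 = 9*1 + 0, so a_4 = 9.
so x = [5; 2, 3, 1, 9].
Convergents (p_i = a_i*p_{i-1} + p_{i-2}, q_i = a_i*q_{i-1} + q_{i-2} with p_{-2}=0, p_{-1}=1, q_{-2}=1, q_{-1}=0), until the denominator exceeds 60:
  i=0: a_0=5, p_0 = 5*1 + 0 = 5, q_0 = 5*0 + 1 = 1.
  i=1: a_1=2, p_1 = 2*5 + 1 = 11, q_1 = 2*1 + 0 = 2.
  i=2: a_2=3, p_2 = 3*11 + 5 = 38, q_2 = 3*2 + 1 = 7.
  i=3: a_3=1, p_3 = 1*38 + 11 = 49, q_3 = 1*7 + 2 = 9.
  i=4: a_4=9, p_4 = 9*49 + 38 = 479, q_4 = 9*9 + 7 = 88.
q_4 = 88 > 60, so the last convergent with denominator <= 60 is p_3/q_3 = 49/9.
The closest fraction with denominator <= 60 is either p_3/q_3 or the intermediate fraction (k*p_3 + p_2)/(k*q_3 + q_2) with the largest k >= 1 whose denominator stays <= 60; these approach x as k grows, and every other convergent or intermediate fraction in range is farther away.
Largest k: floor((60 - q_2)/q_3) = floor((60 - 7)/9) = 5.
That gives (5*49 + 38)/(5*9 + 7) = 283/52.
Compare the errors: |x - 49/9| = |479*9 - 49*88|/(88*9) = 1/792, and |x - 283/52| = |479*52 - 283*88|/(88*52) = 4/4576.
Cross-multiplying, 4*792 = 3168 < 4576 = 1*4576, so 4/4576 is smaller: the intermediate fraction 283/52 is closer to x than 49/9.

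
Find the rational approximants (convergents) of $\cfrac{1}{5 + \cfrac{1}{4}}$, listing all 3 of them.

Using the convergent recurrence p_i = a_i*p_{i-1} + p_{i-2}, q_i = a_i*q_{i-1} + q_{i-2} with p_{-2}=0, p_{-1}=1, q_{-2}=1, q_{-1}=0:
  i=0: a_0=0, p_0 = 0*1 + 0 = 0, q_0 = 0*0 + 1 = 1.
  i=1: a_1=5, p_1 = 5*0 + 1 = 1, q_1 = 5*1 + 0 = 5.
  i=2: a_2=4, p_2 = 4*1 + 0 = 4, q_2 = 4*5 + 1 = 21.

0/1, 1/5, 4/21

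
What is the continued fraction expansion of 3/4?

[0; 1, 3]

Run the Euclidean algorithm on 3 and 4; the successive quotients are the partial quotients a_0, a_1, ... (each step inverts the fractional part left over by the previous one):
  3 = 0*4 + 3, so a_0 = 0.
  4 = 1*3 + 1, so a_1 = 1.
  3 = 3*1 + 0, so a_2 = 3.
The remainder reaches 0 after 3 divisions, so the expansion has 3 partial quotients, read off in order.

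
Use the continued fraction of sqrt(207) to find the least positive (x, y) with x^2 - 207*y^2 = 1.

First expand sqrt(207) as a continued fraction. With x_i = (sqrt(207) + m_i)/d_i and (m_0, d_0) = (0, 1): a_0 = floor(sqrt(207)) = 14, since 14^2 = 196 <= 207 < 225 = 15^2.
Iterate m_{i+1} = d_i*a_i - m_i, d_{i+1} = (207 - m_{i+1}^2)/d_i, a_{i+1} = floor((a_0 + m_{i+1})/d_{i+1}):
  m_1 = 1*14 - 0 = 14, d_1 = (207 - 14^2)/1 = 11/1 = 11, a_1 = floor((14 + 14)/11) = 2.
  m_2 = 11*2 - 14 = 8, d_2 = (207 - 8^2)/11 = 143/11 = 13, a_2 = floor((14 + 8)/13) = 1.
  m_3 = 13*1 - 8 = 5, d_3 = (207 - 5^2)/13 = 182/13 = 14, a_3 = floor((14 + 5)/14) = 1.
  m_4 = 14*1 - 5 = 9, d_4 = (207 - 9^2)/14 = 126/14 = 9, a_4 = floor((14 + 9)/9) = 2.
  m_5 = 9*2 - 9 = 9, d_5 = (207 - 9^2)/9 = 126/9 = 14, a_5 = floor((14 + 9)/14) = 1.
  m_6 = 14*1 - 9 = 5, d_6 = (207 - 5^2)/14 = 182/14 = 13, a_6 = floor((14 + 5)/13) = 1.
  m_7 = 13*1 - 5 = 8, d_7 = (207 - 8^2)/13 = 143/13 = 11, a_7 = floor((14 + 8)/11) = 2.
  m_8 = 11*2 - 8 = 14, d_8 = (207 - 14^2)/11 = 11/11 = 1, a_8 = floor((14 + 14)/1) = 28.
  m_9 = 1*28 - 14 = 14, d_9 = (207 - 14^2)/1 = 11/1 = 11: (m_9, d_9) = (m_1, d_1) = (14, 11), so from here the quotients repeat a_1, ..., a_8; the period length is 8.
So sqrt(207) = [14; (2, 1, 1, 2, 1, 1, 2, 28)] with period length k = 8.
k is even, so the fundamental solution of x^2 - 207y^2 = 1 is (p_{k-1}, q_{k-1}) = (p_7, q_7); compute convergents through index 7.
Convergents (p_i = a_i*p_{i-1} + p_{i-2}, q_i = a_i*q_{i-1} + q_{i-2} with p_{-2}=0, p_{-1}=1, q_{-2}=1, q_{-1}=0):
  i=0: a_0=14, p_0 = 14*1 + 0 = 14, q_0 = 14*0 + 1 = 1.
  i=1: a_1=2, p_1 = 2*14 + 1 = 29, q_1 = 2*1 + 0 = 2.
  i=2: a_2=1, p_2 = 1*29 + 14 = 43, q_2 = 1*2 + 1 = 3.
  i=3: a_3=1, p_3 = 1*43 + 29 = 72, q_3 = 1*3 + 2 = 5.
  i=4: a_4=2, p_4 = 2*72 + 43 = 187, q_4 = 2*5 + 3 = 13.
  i=5: a_5=1, p_5 = 1*187 + 72 = 259, q_5 = 1*13 + 5 = 18.
  i=6: a_6=1, p_6 = 1*259 + 187 = 446, q_6 = 1*18 + 13 = 31.
  i=7: a_7=2, p_7 = 2*446 + 259 = 1151, q_7 = 2*31 + 18 = 80.
Check: 1151^2 - 207*80^2 = 1324801 - 1324800 = 1, so (x, y) = (1151, 80) solves the equation, and by the theorem it is the least positive solution.

(x, y) = (1151, 80)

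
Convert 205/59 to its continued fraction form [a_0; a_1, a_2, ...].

Run the Euclidean algorithm on 205 and 59; the successive quotients are the partial quotients a_0, a_1, ... (each step inverts the fractional part left over by the previous one):
  205 = 3*59 + 28, so a_0 = 3.
  59 = 2*28 + 3, so a_1 = 2.
  28 = 9*3 + 1, so a_2 = 9.
  3 = 3*1 + 0, so a_3 = 3.
The remainder reaches 0 after 4 divisions, so the expansion has 4 partial quotients, read off in order.

[3; 2, 9, 3]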